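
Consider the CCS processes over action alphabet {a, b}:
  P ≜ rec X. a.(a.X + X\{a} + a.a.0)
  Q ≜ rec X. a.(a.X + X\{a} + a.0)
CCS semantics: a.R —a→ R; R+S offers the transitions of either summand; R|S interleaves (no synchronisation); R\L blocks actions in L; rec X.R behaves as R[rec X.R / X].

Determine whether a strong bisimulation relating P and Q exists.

not bisimilar

Reachable graph of P (4 states):
  m0 = rec X. a.(a.X + X\{a} + a.a.0) :: -a-> m1
  m1 = a.(rec X. a.(a.X + X\{a} + a.a.0)) + (rec X. a.(a.X + X\{a} + a.a.0))\{a} + a.a.0 :: -a-> m0, -a-> m2
  m2 = a.0 :: -a-> m3
  m3 = 0 :: (no moves)
Reachable graph of Q (3 states):
  n0 = rec X. a.(a.X + X\{a} + a.0) :: -a-> n1
  n1 = a.(rec X. a.(a.X + X\{a} + a.0)) + (rec X. a.(a.X + X\{a} + a.0))\{a} + a.0 :: -a-> n0, -a-> n2
  n2 = 0 :: (no moves)
Partition-refinement fixed point:
  B0 = {m0}
  B1 = {m1}
  B2 = {m2}
  B3 = {m3, n2}
  B4 = {n0}
  B5 = {n1}
m0 ∈ B0, n0 ∈ B4 → different blocks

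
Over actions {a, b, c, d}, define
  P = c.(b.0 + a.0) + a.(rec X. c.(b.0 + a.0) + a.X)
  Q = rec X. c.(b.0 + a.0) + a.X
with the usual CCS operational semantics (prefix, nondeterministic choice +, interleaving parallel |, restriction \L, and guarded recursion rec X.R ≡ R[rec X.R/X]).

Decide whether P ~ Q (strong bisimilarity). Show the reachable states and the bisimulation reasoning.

P ~ Q

Reachable graph of P (4 states):
  p0 = c.(b.0 + a.0) + a.(rec X. c.(b.0 + a.0) + a.X) has moves --a--▸ p1, --c--▸ p2
  p1 = rec X. c.(b.0 + a.0) + a.X has moves --a--▸ p1, --c--▸ p2
  p2 = b.0 + a.0 has moves --a--▸ p3, --b--▸ p3
  p3 = 0 has moves ·
Reachable graph of Q (3 states):
  q0 = rec X. c.(b.0 + a.0) + a.X has moves --a--▸ q0, --c--▸ q1
  q1 = b.0 + a.0 has moves --a--▸ q2, --b--▸ q2
  q2 = 0 has moves ·
Bisimilarity quotient blocks:
  B0 = {p0, p1, q0}
  B1 = {p2, q1}
  B2 = {p3, q2}
p0 ∈ B0, q0 ∈ B0 → same block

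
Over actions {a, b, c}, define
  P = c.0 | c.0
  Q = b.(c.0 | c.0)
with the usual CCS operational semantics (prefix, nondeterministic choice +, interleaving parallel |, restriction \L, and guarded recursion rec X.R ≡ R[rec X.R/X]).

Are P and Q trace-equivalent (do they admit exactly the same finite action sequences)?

LTS(P): 4 reachable states
  u0 = c.0 | c.0 | -c-> u1, -c-> u2
  u1 = 0 | c.0 | -c-> u3
  u2 = c.0 | 0 | -c-> u3
  u3 = 0 | 0 | stopped
LTS(Q): 5 reachable states
  v0 = b.(c.0 | c.0) | -b-> v1
  v1 = c.0 | c.0 | -c-> v2, -c-> v3
  v2 = 0 | c.0 | -c-> v4
  v3 = c.0 | 0 | -c-> v4
  v4 = 0 | 0 | stopped
Trace ⟨c⟩ through P, begin at {u0}:
  after c @ step 1: {u1, u2}
  ✓ P
Trace ⟨c⟩ through Q, begin at {v0}:
  after c @ step 1: no successor for Q

trace-distinct — witness ⟨c⟩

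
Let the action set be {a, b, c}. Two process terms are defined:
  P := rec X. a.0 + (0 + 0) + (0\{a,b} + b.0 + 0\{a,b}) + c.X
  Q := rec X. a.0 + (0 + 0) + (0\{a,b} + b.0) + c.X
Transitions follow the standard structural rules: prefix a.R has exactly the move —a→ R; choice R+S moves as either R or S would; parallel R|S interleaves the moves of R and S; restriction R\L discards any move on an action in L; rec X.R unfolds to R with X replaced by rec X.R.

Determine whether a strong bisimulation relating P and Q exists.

P's transition system — 2 states:
  s0 = rec X. a.0 + (0 + 0) + (0\{a,b} + b.0 + 0\{a,b}) + c.X ⊢ ··a··> s1, ··b··> s1, ··c··> s0
  s1 = 0 ⊢ (no moves)
Q's transition system — 2 states:
  t0 = rec X. a.0 + (0 + 0) + (0\{a,b} + b.0) + c.X ⊢ ··a··> t1, ··b··> t1, ··c··> t0
  t1 = 0 ⊢ (no moves)
Partition-refinement fixed point:
  B0 = {s0, t0}
  B1 = {s1, t1}
s0 ∈ B0, t0 ∈ B0 → same block

bisimilar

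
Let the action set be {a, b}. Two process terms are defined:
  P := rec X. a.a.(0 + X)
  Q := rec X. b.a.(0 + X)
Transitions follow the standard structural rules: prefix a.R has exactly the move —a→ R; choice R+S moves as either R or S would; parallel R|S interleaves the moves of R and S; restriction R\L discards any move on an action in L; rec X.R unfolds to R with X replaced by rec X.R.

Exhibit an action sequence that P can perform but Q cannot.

a

LTS(P): 3 reachable states
  s0 = rec X. a.a.(0 + X) :: —a→ s1
  s1 = a.(0 + (rec X. a.a.(0 + X))) :: —a→ s2
  s2 = 0 + (rec X. a.a.(0 + X)) :: —a→ s1
LTS(Q): 3 reachable states
  t0 = rec X. b.a.(0 + X) :: —b→ t1
  t1 = a.(0 + (rec X. b.a.(0 + X))) :: —a→ t2
  t2 = 0 + (rec X. b.a.(0 + X)) :: —b→ t1
Run σ = ⟨a⟩ on P: start {s0}
  step 1 (a): {s1}
  — P admits the full trace.
Run σ = ⟨a⟩ on Q: start {t0}
  step 1 (a): ∅ (Q stuck)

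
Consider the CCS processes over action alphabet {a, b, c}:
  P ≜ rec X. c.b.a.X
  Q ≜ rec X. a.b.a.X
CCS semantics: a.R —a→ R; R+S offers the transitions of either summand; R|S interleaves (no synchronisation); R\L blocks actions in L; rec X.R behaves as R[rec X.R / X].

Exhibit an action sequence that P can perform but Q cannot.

c

P's transition system — 3 states:
  p0 = rec X. c.b.a.X :: ··c··> p1
  p1 = b.a.(rec X. c.b.a.X) :: ··b··> p2
  p2 = a.(rec X. c.b.a.X) :: ··a··> p0
Q's transition system — 3 states:
  q0 = rec X. a.b.a.X :: ··a··> q1
  q1 = b.a.(rec X. a.b.a.X) :: ··b··> q2
  q2 = a.(rec X. a.b.a.X) :: ··a··> q0
Run σ = ⟨c⟩ on P: start {p0}
  step 1 (c): {p1}
  P completes σ.
Run σ = ⟨c⟩ on Q: start {q0}
  step 1 (c): ∅  — Q cannot continue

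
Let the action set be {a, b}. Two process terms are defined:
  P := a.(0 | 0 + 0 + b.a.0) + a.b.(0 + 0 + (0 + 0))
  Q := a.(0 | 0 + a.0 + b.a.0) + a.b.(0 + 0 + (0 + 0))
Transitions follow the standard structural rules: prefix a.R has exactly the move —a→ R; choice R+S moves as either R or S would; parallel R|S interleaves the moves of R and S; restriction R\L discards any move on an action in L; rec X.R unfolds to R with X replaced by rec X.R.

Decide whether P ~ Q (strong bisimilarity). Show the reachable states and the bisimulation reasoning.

P ≁ Q

LTS(P): 6 reachable states
  p0 = a.(0 | 0 + 0 + b.a.0) + a.b.(0 + 0 + (0 + 0)) → =a=> p1, =a=> p2
  p1 = 0 | 0 + 0 + b.a.0 → =b=> p3
  p2 = b.(0 + 0 + (0 + 0)) → =b=> p4
  p3 = a.0 → =a=> p5
  p4 = 0 + 0 + (0 + 0) → ·
  p5 = 0 → ·
LTS(Q): 6 reachable states
  q0 = a.(0 | 0 + a.0 + b.a.0) + a.b.(0 + 0 + (0 + 0)) → =a=> q1, =a=> q2
  q1 = 0 | 0 + a.0 + b.a.0 → =a=> q3, =b=> q4
  q2 = b.(0 + 0 + (0 + 0)) → =b=> q5
  q3 = 0 → ·
  q4 = a.0 → =a=> q3
  q5 = 0 + 0 + (0 + 0) → ·
Coarsest stable partition (strong bisimilarity classes):
  B0 = {p0}
  B1 = {p1}
  B2 = {p3, q4}
  B3 = {p4, p5, q3, q5}
  B4 = {p2, q2}
  B5 = {q0}
  B6 = {q1}
p0 ∈ B0, q0 ∈ B5 → different blocks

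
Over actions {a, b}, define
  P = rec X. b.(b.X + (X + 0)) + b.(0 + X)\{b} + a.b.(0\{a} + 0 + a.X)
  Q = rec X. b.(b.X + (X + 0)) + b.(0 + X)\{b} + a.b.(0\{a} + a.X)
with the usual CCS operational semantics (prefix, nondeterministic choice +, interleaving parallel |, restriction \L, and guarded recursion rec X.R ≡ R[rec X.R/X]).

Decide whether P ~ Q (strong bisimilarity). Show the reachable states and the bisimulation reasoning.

YES

Reachable graph of P (6 states):
  u0 = rec X. b.(b.X + (X + 0)) + b.(0 + X)\{b} + a.b.(0\{a} + 0 + a.X) :: -a-> u1, -b-> u2, -b-> u3
  u1 = b.(0\{a} + 0 + a.(rec X. b.(b.X + (X + 0)) + b.(0 + X)\{b} + a.b.(0\{a} + 0 + a.X))) :: -b-> u4
  u2 = (0 + (rec X. b.(b.X + (X + 0)) + b.(0 + X)\{b} + a.b.(0\{a} + 0 + a.X)))\{b} :: -a-> u5
  u3 = b.(rec X. b.(b.X + (X + 0)) + b.(0 + X)\{b} + a.b.(0\{a} + 0 + a.X)) + ((rec X. b.(b.X + (X + 0)) + b.(0 + X)\{b} + a.b.(0\{a} + 0 + a.X)) + 0) :: -a-> u1, -b-> u0, -b-> u2, -b-> u3
  u4 = 0\{a} + 0 + a.(rec X. b.(b.X + (X + 0)) + b.(0 + X)\{b} + a.b.(0\{a} + 0 + a.X)) :: -a-> u0
  u5 = (b.(0\{a} + 0 + a.(rec X. b.(b.X + (X + 0)) + b.(0 + X)\{b} + a.b.(0\{a} + 0 + a.X))))\{b} :: ·
Reachable graph of Q (6 states):
  v0 = rec X. b.(b.X + (X + 0)) + b.(0 + X)\{b} + a.b.(0\{a} + a.X) :: -a-> v1, -b-> v2, -b-> v3
  v1 = b.(0\{a} + a.(rec X. b.(b.X + (X + 0)) + b.(0 + X)\{b} + a.b.(0\{a} + a.X))) :: -b-> v4
  v2 = (0 + (rec X. b.(b.X + (X + 0)) + b.(0 + X)\{b} + a.b.(0\{a} + a.X)))\{b} :: -a-> v5
  v3 = b.(rec X. b.(b.X + (X + 0)) + b.(0 + X)\{b} + a.b.(0\{a} + a.X)) + ((rec X. b.(b.X + (X + 0)) + b.(0 + X)\{b} + a.b.(0\{a} + a.X)) + 0) :: -a-> v1, -b-> v0, -b-> v2, -b-> v3
  v4 = 0\{a} + a.(rec X. b.(b.X + (X + 0)) + b.(0 + X)\{b} + a.b.(0\{a} + a.X)) :: -a-> v0
  v5 = (b.(0\{a} + a.(rec X. b.(b.X + (X + 0)) + b.(0 + X)\{b} + a.b.(0\{a} + a.X))))\{b} :: ·
Partition-refinement fixed point:
  B0 = {u0, u3, v0, v3}
  B1 = {u2, v2}
  B2 = {u5, v5}
  B3 = {u1, v1}
  B4 = {u4, v4}
u0 ∈ B0, v0 ∈ B0 → same block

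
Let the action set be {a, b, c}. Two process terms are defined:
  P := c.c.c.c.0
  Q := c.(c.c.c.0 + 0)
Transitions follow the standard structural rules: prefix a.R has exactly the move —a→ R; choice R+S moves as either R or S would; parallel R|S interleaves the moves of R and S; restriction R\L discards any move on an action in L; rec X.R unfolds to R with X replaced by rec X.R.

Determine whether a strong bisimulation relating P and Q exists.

bisimilar

Reachable graph of P (5 states):
  u0 = c.c.c.c.0 ⊢ -c-> u1
  u1 = c.c.c.0 ⊢ -c-> u2
  u2 = c.c.0 ⊢ -c-> u3
  u3 = c.0 ⊢ -c-> u4
  u4 = 0 ⊢ ∅
Reachable graph of Q (5 states):
  v0 = c.(c.c.c.0 + 0) ⊢ -c-> v1
  v1 = c.c.c.0 + 0 ⊢ -c-> v2
  v2 = c.c.0 ⊢ -c-> v3
  v3 = c.0 ⊢ -c-> v4
  v4 = 0 ⊢ ∅
Bisimilarity quotient blocks:
  B0 = {u0, v0}
  B1 = {u1, v1}
  B2 = {u2, v2}
  B3 = {u3, v3}
  B4 = {u4, v4}
u0 ∈ B0, v0 ∈ B0 → same block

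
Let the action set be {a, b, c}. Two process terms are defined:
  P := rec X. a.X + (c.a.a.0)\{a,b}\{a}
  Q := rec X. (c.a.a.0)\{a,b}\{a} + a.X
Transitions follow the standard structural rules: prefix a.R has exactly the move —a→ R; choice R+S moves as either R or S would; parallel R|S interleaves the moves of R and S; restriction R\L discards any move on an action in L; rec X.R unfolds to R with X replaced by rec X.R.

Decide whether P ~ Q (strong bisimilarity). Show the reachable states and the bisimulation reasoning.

LTS(P): 2 reachable states
  u0 = rec X. a.X + (c.a.a.0)\{a,b}\{a} has moves -a-> u0, -c-> u1
  u1 = (a.a.0)\{a,b}\{a} has moves deadlocked
LTS(Q): 2 reachable states
  v0 = rec X. (c.a.a.0)\{a,b}\{a} + a.X has moves -a-> v0, -c-> v1
  v1 = (a.a.0)\{a,b}\{a} has moves deadlocked
Coarsest stable partition (strong bisimilarity classes):
  B0 = {u0, v0}
  B1 = {u1, v1}
u0 ∈ B0, v0 ∈ B0 → same block

YES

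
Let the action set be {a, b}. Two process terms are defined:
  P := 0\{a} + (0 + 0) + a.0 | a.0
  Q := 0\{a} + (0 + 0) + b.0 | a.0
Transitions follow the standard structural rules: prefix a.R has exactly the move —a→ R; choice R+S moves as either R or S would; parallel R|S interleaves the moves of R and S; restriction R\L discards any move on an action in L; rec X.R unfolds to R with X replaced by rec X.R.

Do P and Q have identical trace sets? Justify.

Reachable graph of P (4 states):
  u0 = 0\{a} + (0 + 0) + a.0 | a.0 ⊢ --a--▸ u1, --a--▸ u2
  u1 = 0 | a.0 ⊢ --a--▸ u3
  u2 = a.0 | 0 ⊢ --a--▸ u3
  u3 = 0 | 0 ⊢ stopped
Reachable graph of Q (4 states):
  v0 = 0\{a} + (0 + 0) + b.0 | a.0 ⊢ --a--▸ v1, --b--▸ v2
  v1 = b.0 | 0 ⊢ --b--▸ v3
  v2 = 0 | a.0 ⊢ --a--▸ v3
  v3 = 0 | 0 ⊢ stopped
Trace ⟨aa⟩ through P, begin at {u0}:
  after a @ step 1: {u1, u2}
  after a @ step 2: {u3}
  — P admits the full trace.
Trace ⟨aa⟩ through Q, begin at {v0}:
  after a @ step 1: {v1}
  after a @ step 2: ∅  — Q cannot continue

traces(P) ≠ traces(Q) — witness ⟨aa⟩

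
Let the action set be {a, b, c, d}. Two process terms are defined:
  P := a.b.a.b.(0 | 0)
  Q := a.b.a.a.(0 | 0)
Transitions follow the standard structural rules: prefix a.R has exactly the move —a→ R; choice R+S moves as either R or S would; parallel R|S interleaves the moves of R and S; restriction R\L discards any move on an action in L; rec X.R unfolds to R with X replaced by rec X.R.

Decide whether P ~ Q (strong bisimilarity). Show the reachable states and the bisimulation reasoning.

not bisimilar

P's transition system — 5 states:
  p0 = a.b.a.b.(0 | 0) ⊢ =a=> p1
  p1 = b.a.b.(0 | 0) ⊢ =b=> p2
  p2 = a.b.(0 | 0) ⊢ =a=> p3
  p3 = b.(0 | 0) ⊢ =b=> p4
  p4 = 0 | 0 ⊢ deadlocked
Q's transition system — 5 states:
  q0 = a.b.a.a.(0 | 0) ⊢ =a=> q1
  q1 = b.a.a.(0 | 0) ⊢ =b=> q2
  q2 = a.a.(0 | 0) ⊢ =a=> q3
  q3 = a.(0 | 0) ⊢ =a=> q4
  q4 = 0 | 0 ⊢ deadlocked
Bisimilarity quotient blocks:
  B0 = {p0}
  B1 = {p1}
  B2 = {p2}
  B3 = {p3}
  B4 = {p4, q4}
  B5 = {q0}
  B6 = {q1}
  B7 = {q2}
  B8 = {q3}
p0 ∈ B0, q0 ∈ B5 → different blocks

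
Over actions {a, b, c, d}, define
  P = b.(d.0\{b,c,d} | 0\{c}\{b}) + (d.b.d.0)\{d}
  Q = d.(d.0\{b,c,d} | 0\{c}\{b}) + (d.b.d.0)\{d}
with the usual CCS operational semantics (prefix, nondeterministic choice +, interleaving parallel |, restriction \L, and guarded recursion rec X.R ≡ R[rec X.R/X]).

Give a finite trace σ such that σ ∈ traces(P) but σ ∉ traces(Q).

P's transition system — 3 states:
  m0 = b.(d.0\{b,c,d} | 0\{c}\{b}) + (d.b.d.0)\{d} ⊢ —b→ m1
  m1 = d.0\{b,c,d} | 0\{c}\{b} ⊢ —d→ m2
  m2 = 0\{b,c,d} | 0\{c}\{b} ⊢ ∅
Q's transition system — 3 states:
  n0 = d.(d.0\{b,c,d} | 0\{c}\{b}) + (d.b.d.0)\{d} ⊢ —d→ n1
  n1 = d.0\{b,c,d} | 0\{c}\{b} ⊢ —d→ n2
  n2 = 0\{b,c,d} | 0\{c}\{b} ⊢ ∅
Trace ⟨b⟩ through P, begin at {m0}:
  [1] b ⇒ {m1}
  ✓ P
Trace ⟨b⟩ through Q, begin at {n0}:
  [1] b ⇒ ∅ (Q stuck)

b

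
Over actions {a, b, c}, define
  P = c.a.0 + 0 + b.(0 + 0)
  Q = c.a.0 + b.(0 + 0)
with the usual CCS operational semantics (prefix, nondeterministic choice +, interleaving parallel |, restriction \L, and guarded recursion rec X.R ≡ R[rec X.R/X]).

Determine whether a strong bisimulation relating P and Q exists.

P's transition system — 4 states:
  s0 = c.a.0 + 0 + b.(0 + 0) :: =b=> s1, =c=> s2
  s1 = 0 + 0 :: ·
  s2 = a.0 :: =a=> s3
  s3 = 0 :: ·
Q's transition system — 4 states:
  t0 = c.a.0 + b.(0 + 0) :: =b=> t1, =c=> t2
  t1 = 0 + 0 :: ·
  t2 = a.0 :: =a=> t3
  t3 = 0 :: ·
Bisimilarity quotient blocks:
  B0 = {s0, t0}
  B1 = {s1, s3, t1, t3}
  B2 = {s2, t2}
s0 ∈ B0, t0 ∈ B0 → same block

bisimilar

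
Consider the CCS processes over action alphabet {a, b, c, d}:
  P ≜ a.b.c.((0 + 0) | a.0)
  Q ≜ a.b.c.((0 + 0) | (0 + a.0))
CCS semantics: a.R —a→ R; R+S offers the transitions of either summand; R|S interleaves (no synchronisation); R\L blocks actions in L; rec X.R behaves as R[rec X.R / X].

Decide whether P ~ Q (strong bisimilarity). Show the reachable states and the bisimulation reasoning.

YES

Reachable graph of P (5 states):
  s0 = a.b.c.((0 + 0) | a.0) ⊢ --a--▸ s1
  s1 = b.c.((0 + 0) | a.0) ⊢ --b--▸ s2
  s2 = c.((0 + 0) | a.0) ⊢ --c--▸ s3
  s3 = (0 + 0) | a.0 ⊢ --a--▸ s4
  s4 = (0 + 0) | 0 ⊢ deadlocked
Reachable graph of Q (5 states):
  t0 = a.b.c.((0 + 0) | (0 + a.0)) ⊢ --a--▸ t1
  t1 = b.c.((0 + 0) | (0 + a.0)) ⊢ --b--▸ t2
  t2 = c.((0 + 0) | (0 + a.0)) ⊢ --c--▸ t3
  t3 = (0 + 0) | (0 + a.0) ⊢ --a--▸ t4
  t4 = (0 + 0) | 0 ⊢ deadlocked
Coarsest stable partition (strong bisimilarity classes):
  B0 = {s0, t0}
  B1 = {s1, t1}
  B2 = {s2, t2}
  B3 = {s3, t3}
  B4 = {s4, t4}
s0 ∈ B0, t0 ∈ B0 → same block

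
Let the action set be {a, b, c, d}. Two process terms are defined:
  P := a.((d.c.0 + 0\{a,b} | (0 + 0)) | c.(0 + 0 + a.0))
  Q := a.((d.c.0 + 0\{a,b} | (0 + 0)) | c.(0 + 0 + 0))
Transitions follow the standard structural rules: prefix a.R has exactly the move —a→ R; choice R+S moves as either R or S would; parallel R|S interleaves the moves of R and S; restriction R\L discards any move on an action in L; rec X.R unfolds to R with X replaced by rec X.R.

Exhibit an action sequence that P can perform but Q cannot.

aca

P's transition system — 10 states:
  u0 = a.((d.c.0 + 0\{a,b} | (0 + 0)) | c.(0 + 0 + a.0)) has moves ··a··> u1
  u1 = (d.c.0 + 0\{a,b} | (0 + 0)) | c.(0 + 0 + a.0) has moves ··c··> u2, ··d··> u3
  u2 = (d.c.0 + 0\{a,b} | (0 + 0)) | (0 + 0 + a.0) has moves ··a··> u4, ··d··> u5
  u3 = c.0 | c.(0 + 0 + a.0) has moves ··c··> u5, ··c··> u6
  u4 = (d.c.0 + 0\{a,b} | (0 + 0)) | 0 has moves ··d··> u7
  u5 = c.0 | (0 + 0 + a.0) has moves ··a··> u7, ··c··> u8
  u6 = 0 | c.(0 + 0 + a.0) has moves ··c··> u8
  u7 = c.0 | 0 has moves ··c··> u9
  u8 = 0 | (0 + 0 + a.0) has moves ··a··> u9
  u9 = 0 | 0 has moves (no moves)
Q's transition system — 7 states:
  v0 = a.((d.c.0 + 0\{a,b} | (0 + 0)) | c.(0 + 0 + 0)) has moves ··a··> v1
  v1 = (d.c.0 + 0\{a,b} | (0 + 0)) | c.(0 + 0 + 0) has moves ··c··> v2, ··d··> v3
  v2 = (d.c.0 + 0\{a,b} | (0 + 0)) | (0 + 0 + 0) has moves ··d··> v4
  v3 = c.0 | c.(0 + 0 + 0) has moves ··c··> v4, ··c··> v5
  v4 = c.0 | (0 + 0 + 0) has moves ··c··> v6
  v5 = 0 | c.(0 + 0 + 0) has moves ··c··> v6
  v6 = 0 | (0 + 0 + 0) has moves (no moves)
Run σ = ⟨aca⟩ on P: start {u0}
  [1] a ⇒ {u1}
  [2] c ⇒ {u2}
  [3] a ⇒ {u4}
  ✓ P
Run σ = ⟨aca⟩ on Q: start {v0}
  [1] a ⇒ {v1}
  [2] c ⇒ {v2}
  [3] a ⇒ no successor for Q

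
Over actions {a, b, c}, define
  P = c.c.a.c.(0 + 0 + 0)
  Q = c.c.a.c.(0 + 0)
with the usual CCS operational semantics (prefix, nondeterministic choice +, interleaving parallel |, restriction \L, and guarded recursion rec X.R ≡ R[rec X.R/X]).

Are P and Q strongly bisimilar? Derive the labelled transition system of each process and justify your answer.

Reachable graph of P (5 states):
  u0 = c.c.a.c.(0 + 0 + 0) | =c=> u1
  u1 = c.a.c.(0 + 0 + 0) | =c=> u2
  u2 = a.c.(0 + 0 + 0) | =a=> u3
  u3 = c.(0 + 0 + 0) | =c=> u4
  u4 = 0 + 0 + 0 | (no moves)
Reachable graph of Q (5 states):
  v0 = c.c.a.c.(0 + 0) | =c=> v1
  v1 = c.a.c.(0 + 0) | =c=> v2
  v2 = a.c.(0 + 0) | =a=> v3
  v3 = c.(0 + 0) | =c=> v4
  v4 = 0 + 0 | (no moves)
Coarsest stable partition (strong bisimilarity classes):
  B0 = {u0, v0}
  B1 = {u1, v1}
  B2 = {u2, v2}
  B3 = {u3, v3}
  B4 = {u4, v4}
u0 ∈ B0, v0 ∈ B0 → same block

P ~ Q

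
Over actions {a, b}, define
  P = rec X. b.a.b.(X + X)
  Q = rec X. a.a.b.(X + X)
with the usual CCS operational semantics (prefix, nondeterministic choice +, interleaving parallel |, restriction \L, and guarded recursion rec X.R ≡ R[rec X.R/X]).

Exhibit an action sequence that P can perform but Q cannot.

b

LTS(P): 4 reachable states
  s0 = rec X. b.a.b.(X + X) :: =b=> s1
  s1 = a.b.((rec X. b.a.b.(X + X)) + (rec X. b.a.b.(X + X))) :: =a=> s2
  s2 = b.((rec X. b.a.b.(X + X)) + (rec X. b.a.b.(X + X))) :: =b=> s3
  s3 = (rec X. b.a.b.(X + X)) + (rec X. b.a.b.(X + X)) :: =b=> s1
LTS(Q): 4 reachable states
  t0 = rec X. a.a.b.(X + X) :: =a=> t1
  t1 = a.b.((rec X. a.a.b.(X + X)) + (rec X. a.a.b.(X + X))) :: =a=> t2
  t2 = b.((rec X. a.a.b.(X + X)) + (rec X. a.a.b.(X + X))) :: =b=> t3
  t3 = (rec X. a.a.b.(X + X)) + (rec X. a.a.b.(X + X)) :: =a=> t1
Trace ⟨b⟩ through P, begin at {s0}:
  step 1 (b): {s1}
  P completes σ.
Trace ⟨b⟩ through Q, begin at {t0}:
  step 1 (b): no successor for Q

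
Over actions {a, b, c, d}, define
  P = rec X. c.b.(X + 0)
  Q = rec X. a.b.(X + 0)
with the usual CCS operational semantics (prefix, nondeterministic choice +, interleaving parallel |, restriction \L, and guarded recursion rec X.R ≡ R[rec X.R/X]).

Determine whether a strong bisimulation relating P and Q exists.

Reachable graph of P (3 states):
  p0 = rec X. c.b.(X + 0) has moves =c=> p1
  p1 = b.((rec X. c.b.(X + 0)) + 0) has moves =b=> p2
  p2 = (rec X. c.b.(X + 0)) + 0 has moves =c=> p1
Reachable graph of Q (3 states):
  q0 = rec X. a.b.(X + 0) has moves =a=> q1
  q1 = b.((rec X. a.b.(X + 0)) + 0) has moves =b=> q2
  q2 = (rec X. a.b.(X + 0)) + 0 has moves =a=> q1
Partition-refinement fixed point:
  B0 = {p0, p2}
  B1 = {p1}
  B2 = {q0, q2}
  B3 = {q1}
p0 ∈ B0, q0 ∈ B2 → different blocks

NO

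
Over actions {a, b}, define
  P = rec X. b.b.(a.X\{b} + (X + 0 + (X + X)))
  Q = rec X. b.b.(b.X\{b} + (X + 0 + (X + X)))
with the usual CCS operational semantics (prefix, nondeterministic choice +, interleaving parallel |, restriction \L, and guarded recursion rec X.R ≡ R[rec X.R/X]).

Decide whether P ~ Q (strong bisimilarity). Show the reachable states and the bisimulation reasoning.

P ≁ Q

P's transition system — 4 states:
  u0 = rec X. b.b.(a.X\{b} + (X + 0 + (X + X))) has moves ··b··> u1
  u1 = b.(a.(rec X. b.b.(a.X\{b} + (X + 0 + (X + X))))\{b} + ((rec X. b.b.(a.X\{b} + (X + 0 + (X + X)))) + 0 + ((rec X. b.b.(a.X\{b} + (X + 0 + (X + X)))) + (rec X. b.b.(a.X\{b} + (X + 0 + (X + X))))))) has moves ··b··> u2
  u2 = a.(rec X. b.b.(a.X\{b} + (X + 0 + (X + X))))\{b} + ((rec X. b.b.(a.X\{b} + (X + 0 + (X + X)))) + 0 + ((rec X. b.b.(a.X\{b} + (X + 0 + (X + X)))) + (rec X. b.b.(a.X\{b} + (X + 0 + (X + X)))))) has moves ··a··> u3, ··b··> u1
  u3 = (rec X. b.b.(a.X\{b} + (X + 0 + (X + X))))\{b} has moves stopped
Q's transition system — 4 states:
  v0 = rec X. b.b.(b.X\{b} + (X + 0 + (X + X))) has moves ··b··> v1
  v1 = b.(b.(rec X. b.b.(b.X\{b} + (X + 0 + (X + X))))\{b} + ((rec X. b.b.(b.X\{b} + (X + 0 + (X + X)))) + 0 + ((rec X. b.b.(b.X\{b} + (X + 0 + (X + X)))) + (rec X. b.b.(b.X\{b} + (X + 0 + (X + X))))))) has moves ··b··> v2
  v2 = b.(rec X. b.b.(b.X\{b} + (X + 0 + (X + X))))\{b} + ((rec X. b.b.(b.X\{b} + (X + 0 + (X + X)))) + 0 + ((rec X. b.b.(b.X\{b} + (X + 0 + (X + X)))) + (rec X. b.b.(b.X\{b} + (X + 0 + (X + X)))))) has moves ··b··> v1, ··b··> v3
  v3 = (rec X. b.b.(b.X\{b} + (X + 0 + (X + X))))\{b} has moves stopped
Coarsest stable partition (strong bisimilarity classes):
  B0 = {u0}
  B1 = {u1}
  B2 = {u2}
  B3 = {u3, v3}
  B4 = {v0}
  B5 = {v1}
  B6 = {v2}
u0 ∈ B0, v0 ∈ B4 → different blocks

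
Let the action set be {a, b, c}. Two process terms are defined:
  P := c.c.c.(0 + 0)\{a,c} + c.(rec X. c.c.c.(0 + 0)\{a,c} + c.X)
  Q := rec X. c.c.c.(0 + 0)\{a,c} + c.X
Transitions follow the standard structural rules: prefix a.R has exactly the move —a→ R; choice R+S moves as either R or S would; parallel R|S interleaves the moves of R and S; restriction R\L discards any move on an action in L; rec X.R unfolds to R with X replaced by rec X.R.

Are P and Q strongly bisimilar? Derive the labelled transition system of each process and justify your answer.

P's transition system — 5 states:
  s0 = c.c.c.(0 + 0)\{a,c} + c.(rec X. c.c.c.(0 + 0)\{a,c} + c.X) → =c=> s1, =c=> s2
  s1 = c.c.(0 + 0)\{a,c} → =c=> s3
  s2 = rec X. c.c.c.(0 + 0)\{a,c} + c.X → =c=> s1, =c=> s2
  s3 = c.(0 + 0)\{a,c} → =c=> s4
  s4 = (0 + 0)\{a,c} → ∅
Q's transition system — 4 states:
  t0 = rec X. c.c.c.(0 + 0)\{a,c} + c.X → =c=> t0, =c=> t1
  t1 = c.c.(0 + 0)\{a,c} → =c=> t2
  t2 = c.(0 + 0)\{a,c} → =c=> t3
  t3 = (0 + 0)\{a,c} → ∅
Bisimilarity quotient blocks:
  B0 = {s0, s2, t0}
  B1 = {s1, t1}
  B2 = {s3, t2}
  B3 = {s4, t3}
s0 ∈ B0, t0 ∈ B0 → same block

bisimilar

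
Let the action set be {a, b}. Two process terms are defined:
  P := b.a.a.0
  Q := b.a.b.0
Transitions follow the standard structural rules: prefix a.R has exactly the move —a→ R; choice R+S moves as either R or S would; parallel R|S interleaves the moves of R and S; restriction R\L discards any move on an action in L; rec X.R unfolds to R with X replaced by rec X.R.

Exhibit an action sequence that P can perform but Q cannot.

baa

LTS(P): 4 reachable states
  s0 = b.a.a.0 ⊢ =b=> s1
  s1 = a.a.0 ⊢ =a=> s2
  s2 = a.0 ⊢ =a=> s3
  s3 = 0 ⊢ deadlocked
LTS(Q): 4 reachable states
  t0 = b.a.b.0 ⊢ =b=> t1
  t1 = a.b.0 ⊢ =a=> t2
  t2 = b.0 ⊢ =b=> t3
  t3 = 0 ⊢ deadlocked
Executing baa from P (initial set {s0}):
  after b @ step 1: {s1}
  after a @ step 2: {s2}
  after a @ step 3: {s3}
  — P admits the full trace.
Executing baa from Q (initial set {t0}):
  after b @ step 1: {t1}
  after a @ step 2: {t2}
  after a @ step 3: ∅ (Q stuck)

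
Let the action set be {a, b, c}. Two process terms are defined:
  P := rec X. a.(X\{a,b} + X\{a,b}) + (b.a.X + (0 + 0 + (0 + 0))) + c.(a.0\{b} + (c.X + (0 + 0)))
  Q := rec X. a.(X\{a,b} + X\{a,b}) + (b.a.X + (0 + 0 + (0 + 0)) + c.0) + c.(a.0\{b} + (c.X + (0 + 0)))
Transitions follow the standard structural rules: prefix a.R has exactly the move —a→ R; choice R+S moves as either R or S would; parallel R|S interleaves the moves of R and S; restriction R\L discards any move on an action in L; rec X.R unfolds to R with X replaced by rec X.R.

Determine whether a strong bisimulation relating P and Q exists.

P ≁ Q

LTS(P): 7 reachable states
  u0 = rec X. a.(X\{a,b} + X\{a,b}) + (b.a.X + (0 + 0 + (0 + 0))) + c.(a.0\{b} + (c.X + (0 + 0))) has moves —a→ u1, —b→ u2, —c→ u3
  u1 = (rec X. a.(X\{a,b} + X\{a,b}) + (b.a.X + (0 + 0 + (0 + 0))) + c.(a.0\{b} + (c.X + (0 + 0))))\{a,b} + (rec X. a.(X\{a,b} + X\{a,b}) + (b.a.X + (0 + 0 + (0 + 0))) + c.(a.0\{b} + (c.X + (0 + 0))))\{a,b} has moves —c→ u4
  u2 = a.(rec X. a.(X\{a,b} + X\{a,b}) + (b.a.X + (0 + 0 + (0 + 0))) + c.(a.0\{b} + (c.X + (0 + 0)))) has moves —a→ u0
  u3 = a.0\{b} + (c.(rec X. a.(X\{a,b} + X\{a,b}) + (b.a.X + (0 + 0 + (0 + 0))) + c.(a.0\{b} + (c.X + (0 + 0)))) + (0 + 0)) has moves —a→ u5, —c→ u0
  u4 = (a.0\{b} + (c.(rec X. a.(X\{a,b} + X\{a,b}) + (b.a.X + (0 + 0 + (0 + 0))) + c.(a.0\{b} + (c.X + (0 + 0)))) + (0 + 0)))\{a,b} has moves —c→ u6
  u5 = 0\{b} has moves deadlocked
  u6 = (rec X. a.(X\{a,b} + X\{a,b}) + (b.a.X + (0 + 0 + (0 + 0))) + c.(a.0\{b} + (c.X + (0 + 0))))\{a,b} has moves —c→ u4
LTS(Q): 9 reachable states
  v0 = rec X. a.(X\{a,b} + X\{a,b}) + (b.a.X + (0 + 0 + (0 + 0)) + c.0) + c.(a.0\{b} + (c.X + (0 + 0))) has moves —a→ v1, —b→ v2, —c→ v3, —c→ v4
  v1 = (rec X. a.(X\{a,b} + X\{a,b}) + (b.a.X + (0 + 0 + (0 + 0)) + c.0) + c.(a.0\{b} + (c.X + (0 + 0))))\{a,b} + (rec X. a.(X\{a,b} + X\{a,b}) + (b.a.X + (0 + 0 + (0 + 0)) + c.0) + c.(a.0\{b} + (c.X + (0 + 0))))\{a,b} has moves —c→ v5, —c→ v6
  v2 = a.(rec X. a.(X\{a,b} + X\{a,b}) + (b.a.X + (0 + 0 + (0 + 0)) + c.0) + c.(a.0\{b} + (c.X + (0 + 0)))) has moves —a→ v0
  v3 = 0 has moves deadlocked
  v4 = a.0\{b} + (c.(rec X. a.(X\{a,b} + X\{a,b}) + (b.a.X + (0 + 0 + (0 + 0)) + c.0) + c.(a.0\{b} + (c.X + (0 + 0)))) + (0 + 0)) has moves —a→ v7, —c→ v0
  v5 = (a.0\{b} + (c.(rec X. a.(X\{a,b} + X\{a,b}) + (b.a.X + (0 + 0 + (0 + 0)) + c.0) + c.(a.0\{b} + (c.X + (0 + 0)))) + (0 + 0)))\{a,b} has moves —c→ v8
  v6 = 0\{a,b} has moves deadlocked
  v7 = 0\{b} has moves deadlocked
  v8 = (rec X. a.(X\{a,b} + X\{a,b}) + (b.a.X + (0 + 0 + (0 + 0)) + c.0) + c.(a.0\{b} + (c.X + (0 + 0))))\{a,b} has moves —c→ v5, —c→ v6
Bisimilarity quotient blocks:
  B0 = {u0}
  B1 = {u1, u4, u6}
  B2 = {u2}
  B3 = {u3}
  B4 = {u5, v3, v6, v7}
  B5 = {v0}
  B6 = {v4}
  B7 = {v2}
  B8 = {v1, v8}
  B9 = {v5}
u0 ∈ B0, v0 ∈ B5 → different blocks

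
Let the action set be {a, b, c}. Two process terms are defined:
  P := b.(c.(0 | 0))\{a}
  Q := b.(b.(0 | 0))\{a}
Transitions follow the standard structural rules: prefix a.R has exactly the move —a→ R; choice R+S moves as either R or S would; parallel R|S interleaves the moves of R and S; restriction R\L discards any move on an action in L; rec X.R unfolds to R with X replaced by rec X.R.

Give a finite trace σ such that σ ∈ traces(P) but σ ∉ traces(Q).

bc

Reachable graph of P (3 states):
  m0 = b.(c.(0 | 0))\{a} → =b=> m1
  m1 = (c.(0 | 0))\{a} → =c=> m2
  m2 = (0 | 0)\{a} → deadlocked
Reachable graph of Q (3 states):
  n0 = b.(b.(0 | 0))\{a} → =b=> n1
  n1 = (b.(0 | 0))\{a} → =b=> n2
  n2 = (0 | 0)\{a} → deadlocked
Run σ = ⟨bc⟩ on P: start {m0}
  step 1 (b): {m1}
  step 2 (c): {m2}
  ✓ P
Run σ = ⟨bc⟩ on Q: start {n0}
  step 1 (b): {n1}
  step 2 (c): no successor for Q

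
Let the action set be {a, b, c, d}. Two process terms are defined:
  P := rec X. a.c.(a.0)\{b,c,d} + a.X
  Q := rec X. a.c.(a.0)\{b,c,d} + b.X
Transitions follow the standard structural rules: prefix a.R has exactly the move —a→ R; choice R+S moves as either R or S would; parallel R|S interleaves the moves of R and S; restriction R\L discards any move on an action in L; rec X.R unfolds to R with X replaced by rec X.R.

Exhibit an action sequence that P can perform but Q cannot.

LTS(P): 4 reachable states
  m0 = rec X. a.c.(a.0)\{b,c,d} + a.X ⊢ —a→ m0, —a→ m1
  m1 = c.(a.0)\{b,c,d} ⊢ —c→ m2
  m2 = (a.0)\{b,c,d} ⊢ —a→ m3
  m3 = 0\{b,c,d} ⊢ ∅
LTS(Q): 4 reachable states
  n0 = rec X. a.c.(a.0)\{b,c,d} + b.X ⊢ —a→ n1, —b→ n0
  n1 = c.(a.0)\{b,c,d} ⊢ —c→ n2
  n2 = (a.0)\{b,c,d} ⊢ —a→ n3
  n3 = 0\{b,c,d} ⊢ ∅
Run σ = ⟨aa⟩ on P: start {m0}
  step 1 (a): {m0, m1}
  step 2 (a): {m0, m1}
  P completes σ.
Run σ = ⟨aa⟩ on Q: start {n0}
  step 1 (a): {n1}
  step 2 (a): no successor for Q

aa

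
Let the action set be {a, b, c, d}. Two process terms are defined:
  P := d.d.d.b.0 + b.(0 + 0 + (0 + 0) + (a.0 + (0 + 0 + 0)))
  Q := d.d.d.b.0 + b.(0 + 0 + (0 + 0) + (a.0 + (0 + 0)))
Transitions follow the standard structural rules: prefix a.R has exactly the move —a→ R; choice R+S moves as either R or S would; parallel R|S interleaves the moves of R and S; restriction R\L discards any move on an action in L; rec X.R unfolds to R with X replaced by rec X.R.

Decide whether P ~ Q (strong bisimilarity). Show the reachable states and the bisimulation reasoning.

P's transition system — 6 states:
  s0 = d.d.d.b.0 + b.(0 + 0 + (0 + 0) + (a.0 + (0 + 0 + 0))) | =b=> s1, =d=> s2
  s1 = 0 + 0 + (0 + 0) + (a.0 + (0 + 0 + 0)) | =a=> s3
  s2 = d.d.b.0 | =d=> s4
  s3 = 0 | stopped
  s4 = d.b.0 | =d=> s5
  s5 = b.0 | =b=> s3
Q's transition system — 6 states:
  t0 = d.d.d.b.0 + b.(0 + 0 + (0 + 0) + (a.0 + (0 + 0))) | =b=> t1, =d=> t2
  t1 = 0 + 0 + (0 + 0) + (a.0 + (0 + 0)) | =a=> t3
  t2 = d.d.b.0 | =d=> t4
  t3 = 0 | stopped
  t4 = d.b.0 | =d=> t5
  t5 = b.0 | =b=> t3
Partition-refinement fixed point:
  B0 = {s0, t0}
  B1 = {s1, t1}
  B2 = {s3, t3}
  B3 = {s2, t2}
  B4 = {s4, t4}
  B5 = {s5, t5}
s0 ∈ B0, t0 ∈ B0 → same block

P ~ Q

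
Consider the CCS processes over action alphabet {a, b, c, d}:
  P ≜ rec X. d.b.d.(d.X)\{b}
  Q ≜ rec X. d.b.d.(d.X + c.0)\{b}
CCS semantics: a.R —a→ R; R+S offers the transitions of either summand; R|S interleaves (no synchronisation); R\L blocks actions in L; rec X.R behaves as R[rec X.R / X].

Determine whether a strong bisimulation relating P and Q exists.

P's transition system — 6 states:
  p0 = rec X. d.b.d.(d.X)\{b} | =d=> p1
  p1 = b.d.(d.(rec X. d.b.d.(d.X)\{b}))\{b} | =b=> p2
  p2 = d.(d.(rec X. d.b.d.(d.X)\{b}))\{b} | =d=> p3
  p3 = (d.(rec X. d.b.d.(d.X)\{b}))\{b} | =d=> p4
  p4 = (rec X. d.b.d.(d.X)\{b})\{b} | =d=> p5
  p5 = (b.d.(d.(rec X. d.b.d.(d.X)\{b}))\{b})\{b} | ∅
Q's transition system — 7 states:
  q0 = rec X. d.b.d.(d.X + c.0)\{b} | =d=> q1
  q1 = b.d.(d.(rec X. d.b.d.(d.X + c.0)\{b}) + c.0)\{b} | =b=> q2
  q2 = d.(d.(rec X. d.b.d.(d.X + c.0)\{b}) + c.0)\{b} | =d=> q3
  q3 = (d.(rec X. d.b.d.(d.X + c.0)\{b}) + c.0)\{b} | =c=> q4, =d=> q5
  q4 = 0\{b} | ∅
  q5 = (rec X. d.b.d.(d.X + c.0)\{b})\{b} | =d=> q6
  q6 = (b.d.(d.(rec X. d.b.d.(d.X + c.0)\{b}) + c.0)\{b})\{b} | ∅
Coarsest stable partition (strong bisimilarity classes):
  B0 = {p0}
  B1 = {p1}
  B2 = {p2}
  B3 = {p3}
  B4 = {p4, q5}
  B5 = {p5, q4, q6}
  B6 = {q0}
  B7 = {q1}
  B8 = {q2}
  B9 = {q3}
p0 ∈ B0, q0 ∈ B6 → different blocks

P ≁ Q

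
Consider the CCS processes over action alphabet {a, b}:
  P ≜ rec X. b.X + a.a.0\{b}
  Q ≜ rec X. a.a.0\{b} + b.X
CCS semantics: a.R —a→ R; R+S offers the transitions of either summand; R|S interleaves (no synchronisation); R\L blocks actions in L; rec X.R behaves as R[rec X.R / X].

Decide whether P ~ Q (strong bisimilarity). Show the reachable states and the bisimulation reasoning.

Reachable graph of P (3 states):
  p0 = rec X. b.X + a.a.0\{b} has moves =a=> p1, =b=> p0
  p1 = a.0\{b} has moves =a=> p2
  p2 = 0\{b} has moves deadlocked
Reachable graph of Q (3 states):
  q0 = rec X. a.a.0\{b} + b.X has moves =a=> q1, =b=> q0
  q1 = a.0\{b} has moves =a=> q2
  q2 = 0\{b} has moves deadlocked
Coarsest stable partition (strong bisimilarity classes):
  B0 = {p0, q0}
  B1 = {p1, q1}
  B2 = {p2, q2}
p0 ∈ B0, q0 ∈ B0 → same block

YES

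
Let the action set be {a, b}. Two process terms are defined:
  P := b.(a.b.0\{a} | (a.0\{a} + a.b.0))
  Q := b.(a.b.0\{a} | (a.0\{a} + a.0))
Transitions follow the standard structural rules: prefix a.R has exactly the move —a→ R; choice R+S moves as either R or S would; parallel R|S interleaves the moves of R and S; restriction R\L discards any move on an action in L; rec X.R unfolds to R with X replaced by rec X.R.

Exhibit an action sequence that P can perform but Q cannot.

P's transition system — 13 states:
  p0 = b.(a.b.0\{a} | (a.0\{a} + a.b.0)) → --b--▸ p1
  p1 = a.b.0\{a} | (a.0\{a} + a.b.0) → --a--▸ p2, --a--▸ p3, --a--▸ p4
  p2 = a.b.0\{a} | 0\{a} → --a--▸ p5
  p3 = a.b.0\{a} | b.0 → --a--▸ p6, --b--▸ p7
  p4 = b.0\{a} | (a.0\{a} + a.b.0) → --a--▸ p5, --a--▸ p6, --b--▸ p8
  p5 = b.0\{a} | 0\{a} → --b--▸ p9
  p6 = b.0\{a} | b.0 → --b--▸ p10, --b--▸ p11
  p7 = a.b.0\{a} | 0 → --a--▸ p11
  p8 = 0\{a} | (a.0\{a} + a.b.0) → --a--▸ p10, --a--▸ p9
  p9 = 0\{a} | 0\{a} → deadlocked
  p10 = 0\{a} | b.0 → --b--▸ p12
  p11 = b.0\{a} | 0 → --b--▸ p12
  p12 = 0\{a} | 0 → deadlocked
Q's transition system — 10 states:
  q0 = b.(a.b.0\{a} | (a.0\{a} + a.0)) → --b--▸ q1
  q1 = a.b.0\{a} | (a.0\{a} + a.0) → --a--▸ q2, --a--▸ q3, --a--▸ q4
  q2 = a.b.0\{a} | 0 → --a--▸ q5
  q3 = a.b.0\{a} | 0\{a} → --a--▸ q6
  q4 = b.0\{a} | (a.0\{a} + a.0) → --a--▸ q5, --a--▸ q6, --b--▸ q7
  q5 = b.0\{a} | 0 → --b--▸ q8
  q6 = b.0\{a} | 0\{a} → --b--▸ q9
  q7 = 0\{a} | (a.0\{a} + a.0) → --a--▸ q8, --a--▸ q9
  q8 = 0\{a} | 0 → deadlocked
  q9 = 0\{a} | 0\{a} → deadlocked
Trace ⟨baabb⟩ through P, begin at {p0}:
  [1] b ⇒ {p1}
  [2] a ⇒ {p2, p3, p4}
  [3] a ⇒ {p5, p6}
  [4] b ⇒ {p10, p11, p9}
  [5] b ⇒ {p12}
  — P admits the full trace.
Trace ⟨baabb⟩ through Q, begin at {q0}:
  [1] b ⇒ {q1}
  [2] a ⇒ {q2, q3, q4}
  [3] a ⇒ {q5, q6}
  [4] b ⇒ {q8, q9}
  [5] b ⇒ no successor for Q

baabb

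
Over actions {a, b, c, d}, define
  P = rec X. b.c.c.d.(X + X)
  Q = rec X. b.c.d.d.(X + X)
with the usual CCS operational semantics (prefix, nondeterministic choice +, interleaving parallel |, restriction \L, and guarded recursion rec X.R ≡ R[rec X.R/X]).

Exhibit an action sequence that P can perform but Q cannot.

bcc

P's transition system — 5 states:
  m0 = rec X. b.c.c.d.(X + X) :: -b-> m1
  m1 = c.c.d.((rec X. b.c.c.d.(X + X)) + (rec X. b.c.c.d.(X + X))) :: -c-> m2
  m2 = c.d.((rec X. b.c.c.d.(X + X)) + (rec X. b.c.c.d.(X + X))) :: -c-> m3
  m3 = d.((rec X. b.c.c.d.(X + X)) + (rec X. b.c.c.d.(X + X))) :: -d-> m4
  m4 = (rec X. b.c.c.d.(X + X)) + (rec X. b.c.c.d.(X + X)) :: -b-> m1
Q's transition system — 5 states:
  n0 = rec X. b.c.d.d.(X + X) :: -b-> n1
  n1 = c.d.d.((rec X. b.c.d.d.(X + X)) + (rec X. b.c.d.d.(X + X))) :: -c-> n2
  n2 = d.d.((rec X. b.c.d.d.(X + X)) + (rec X. b.c.d.d.(X + X))) :: -d-> n3
  n3 = d.((rec X. b.c.d.d.(X + X)) + (rec X. b.c.d.d.(X + X))) :: -d-> n4
  n4 = (rec X. b.c.d.d.(X + X)) + (rec X. b.c.d.d.(X + X)) :: -b-> n1
Trace ⟨bcc⟩ through P, begin at {m0}:
  [1] b ⇒ {m1}
  [2] c ⇒ {m2}
  [3] c ⇒ {m3}
  ✓ P
Trace ⟨bcc⟩ through Q, begin at {n0}:
  [1] b ⇒ {n1}
  [2] c ⇒ {n2}
  [3] c ⇒ ∅  — Q cannot continue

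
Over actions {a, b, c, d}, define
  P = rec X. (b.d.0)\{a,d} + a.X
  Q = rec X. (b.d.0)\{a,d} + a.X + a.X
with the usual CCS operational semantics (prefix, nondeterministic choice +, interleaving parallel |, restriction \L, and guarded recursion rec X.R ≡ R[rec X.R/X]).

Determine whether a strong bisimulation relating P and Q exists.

bisimilar

LTS(P): 2 reachable states
  s0 = rec X. (b.d.0)\{a,d} + a.X → —a→ s0, —b→ s1
  s1 = (d.0)\{a,d} → (no moves)
LTS(Q): 2 reachable states
  t0 = rec X. (b.d.0)\{a,d} + a.X + a.X → —a→ t0, —b→ t1
  t1 = (d.0)\{a,d} → (no moves)
Coarsest stable partition (strong bisimilarity classes):
  B0 = {s0, t0}
  B1 = {s1, t1}
s0 ∈ B0, t0 ∈ B0 → same block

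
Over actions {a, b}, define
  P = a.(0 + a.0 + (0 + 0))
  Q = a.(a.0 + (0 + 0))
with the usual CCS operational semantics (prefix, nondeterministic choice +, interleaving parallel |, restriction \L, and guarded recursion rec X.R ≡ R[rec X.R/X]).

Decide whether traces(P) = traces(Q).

Reachable graph of P (3 states):
  s0 = a.(0 + a.0 + (0 + 0)) :: —a→ s1
  s1 = 0 + a.0 + (0 + 0) :: —a→ s2
  s2 = 0 :: deadlocked
Reachable graph of Q (3 states):
  t0 = a.(a.0 + (0 + 0)) :: —a→ t1
  t1 = a.0 + (0 + 0) :: —a→ t2
  t2 = 0 :: deadlocked
Coarsest stable partition (strong bisimilarity classes):
  B0 = {s0, t0}
  B1 = {s1, t1}
  B2 = {s2, t2}
s0 ∈ B0, t0 ∈ B0 → same block
Bisimilar ⇒ trace-equivalent.

trace-equivalent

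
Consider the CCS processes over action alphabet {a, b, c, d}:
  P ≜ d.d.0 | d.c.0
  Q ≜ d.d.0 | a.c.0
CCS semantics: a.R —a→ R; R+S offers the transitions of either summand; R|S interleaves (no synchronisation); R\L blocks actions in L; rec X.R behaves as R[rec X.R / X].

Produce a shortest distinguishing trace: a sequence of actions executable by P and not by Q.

P's transition system — 9 states:
  m0 = d.d.0 | d.c.0 ⊢ -d-> m1, -d-> m2
  m1 = d.0 | d.c.0 ⊢ -d-> m3, -d-> m4
  m2 = d.d.0 | c.0 ⊢ -c-> m5, -d-> m4
  m3 = 0 | d.c.0 ⊢ -d-> m6
  m4 = d.0 | c.0 ⊢ -c-> m7, -d-> m6
  m5 = d.d.0 | 0 ⊢ -d-> m7
  m6 = 0 | c.0 ⊢ -c-> m8
  m7 = d.0 | 0 ⊢ -d-> m8
  m8 = 0 | 0 ⊢ ∅
Q's transition system — 9 states:
  n0 = d.d.0 | a.c.0 ⊢ -a-> n1, -d-> n2
  n1 = d.d.0 | c.0 ⊢ -c-> n3, -d-> n4
  n2 = d.0 | a.c.0 ⊢ -a-> n4, -d-> n5
  n3 = d.d.0 | 0 ⊢ -d-> n6
  n4 = d.0 | c.0 ⊢ -c-> n6, -d-> n7
  n5 = 0 | a.c.0 ⊢ -a-> n7
  n6 = d.0 | 0 ⊢ -d-> n8
  n7 = 0 | c.0 ⊢ -c-> n8
  n8 = 0 | 0 ⊢ ∅
Run σ = ⟨dc⟩ on P: start {m0}
  step 1 (d): {m1, m2}
  step 2 (c): {m5}
  ✓ P
Run σ = ⟨dc⟩ on Q: start {n0}
  step 1 (d): {n2}
  step 2 (c): ∅  — Q cannot continue

dc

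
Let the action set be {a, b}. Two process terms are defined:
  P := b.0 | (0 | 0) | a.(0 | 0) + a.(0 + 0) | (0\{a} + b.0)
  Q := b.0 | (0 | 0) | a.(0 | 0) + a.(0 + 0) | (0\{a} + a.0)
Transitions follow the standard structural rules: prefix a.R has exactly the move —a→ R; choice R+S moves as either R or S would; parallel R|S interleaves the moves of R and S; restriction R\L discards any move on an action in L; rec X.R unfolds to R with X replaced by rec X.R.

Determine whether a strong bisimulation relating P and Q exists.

NO

P's transition system — 7 states:
  p0 = b.0 | (0 | 0) | a.(0 | 0) + a.(0 + 0) | (0\{a} + b.0) → —a→ p1, —a→ p2, —b→ p3, —b→ p4
  p1 = (0 + 0) | (0\{a} + b.0) → —b→ p5
  p2 = b.0 | (0 | 0) | (0 | 0) → —b→ p6
  p3 = 0 | (0 | 0) | a.(0 | 0) → —a→ p6
  p4 = a.(0 + 0) | 0 → —a→ p5
  p5 = (0 + 0) | 0 → ∅
  p6 = 0 | (0 | 0) | (0 | 0) → ∅
Q's transition system — 7 states:
  q0 = b.0 | (0 | 0) | a.(0 | 0) + a.(0 + 0) | (0\{a} + a.0) → —a→ q1, —a→ q2, —a→ q3, —b→ q4
  q1 = (0 + 0) | (0\{a} + a.0) → —a→ q5
  q2 = a.(0 + 0) | 0 → —a→ q5
  q3 = b.0 | (0 | 0) | (0 | 0) → —b→ q6
  q4 = 0 | (0 | 0) | a.(0 | 0) → —a→ q6
  q5 = (0 + 0) | 0 → ∅
  q6 = 0 | (0 | 0) | (0 | 0) → ∅
Partition-refinement fixed point:
  B0 = {p0}
  B1 = {p1, p2, q3}
  B2 = {p5, p6, q5, q6}
  B3 = {p3, p4, q1, q2, q4}
  B4 = {q0}
p0 ∈ B0, q0 ∈ B4 → different blocks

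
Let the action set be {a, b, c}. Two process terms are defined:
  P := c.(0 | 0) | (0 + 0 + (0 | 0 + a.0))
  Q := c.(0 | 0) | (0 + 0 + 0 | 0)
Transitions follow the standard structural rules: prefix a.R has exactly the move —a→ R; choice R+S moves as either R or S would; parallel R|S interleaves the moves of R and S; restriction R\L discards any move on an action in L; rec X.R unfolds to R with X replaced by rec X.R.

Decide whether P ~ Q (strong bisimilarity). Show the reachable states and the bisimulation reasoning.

P's transition system — 4 states:
  m0 = c.(0 | 0) | (0 + 0 + (0 | 0 + a.0)) has moves ··a··> m1, ··c··> m2
  m1 = c.(0 | 0) | 0 has moves ··c··> m3
  m2 = 0 | 0 | (0 + 0 + (0 | 0 + a.0)) has moves ··a··> m3
  m3 = 0 | 0 | 0 has moves deadlocked
Q's transition system — 2 states:
  n0 = c.(0 | 0) | (0 + 0 + 0 | 0) has moves ··c··> n1
  n1 = 0 | 0 | (0 + 0 + 0 | 0) has moves deadlocked
Partition-refinement fixed point:
  B0 = {m0}
  B1 = {m1, n0}
  B2 = {m3, n1}
  B3 = {m2}
m0 ∈ B0, n0 ∈ B1 → different blocks

P ≁ Q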